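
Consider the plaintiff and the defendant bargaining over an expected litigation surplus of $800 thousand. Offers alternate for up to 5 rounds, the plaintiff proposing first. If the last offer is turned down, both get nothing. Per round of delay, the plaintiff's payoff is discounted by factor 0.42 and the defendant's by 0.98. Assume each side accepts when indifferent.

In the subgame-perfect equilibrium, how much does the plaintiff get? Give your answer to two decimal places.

Round 5 (the plaintiff proposes): rejection yields 0 for the defendant; the plaintiff offers 0 and keeps 800.
Round 4 (the defendant proposes): the plaintiff can get 800 next round, worth 0.42 × 800 = 336 now, so the defendant offers 336, keeping 464.
Round 3 (the plaintiff proposes): the defendant can get 464 next round, worth 0.98 × 464 = 454.72 now; the plaintiff offers that and keeps 345.28.
Round 2 (the defendant proposes): the plaintiff can get 345.28 next round, worth 0.42 × 345.28 = 145.0176 now, so the defendant offers 145.0176, keeping 654.9824.
Round 1 (the plaintiff proposes): the defendant can get 654.9824 next round, worth 0.98 × 654.9824 = 641.882752 now, so the plaintiff offers 641.882752, keeping 158.117248.

158.12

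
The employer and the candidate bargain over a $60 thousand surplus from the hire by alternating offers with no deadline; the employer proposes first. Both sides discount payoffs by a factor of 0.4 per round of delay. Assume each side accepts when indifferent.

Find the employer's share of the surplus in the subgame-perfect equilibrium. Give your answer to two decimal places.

42.86

In a stationary SPE each proposer offers the other exactly their discounted continuation value.
If the employer keeps x when proposing and the candidate keeps y when proposing, then x = 60 − 0.4y and y = 60 − 0.4x.
Solving: x = 60(1 − 0.4) / (1 − 0.4·0.4) = 36 / 0.84 ≈ 42.8571.
The candidate gets 60 − 42.8571 ≈ 17.1429.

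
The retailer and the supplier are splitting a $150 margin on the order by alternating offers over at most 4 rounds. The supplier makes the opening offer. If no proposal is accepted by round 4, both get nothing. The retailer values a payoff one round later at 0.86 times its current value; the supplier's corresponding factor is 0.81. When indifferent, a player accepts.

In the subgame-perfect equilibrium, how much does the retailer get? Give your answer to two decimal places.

114.37

By backward induction:
Round 4 (the retailer proposes): the supplier will accept anything ≥ 0, so the retailer offers 0 and keeps 150.
Round 3 (the supplier proposes): the retailer can get 150 next round, worth 0.86 × 150 = 129 now. The supplier offers 129 and keeps 150 − 129 = 21.
Round 2 (the retailer proposes): the supplier can get 21 next round, worth 0.81 × 21 = 17.01 now; the retailer offers that and keeps 132.99.
Round 1 (the supplier proposes): the retailer can get 132.99 next round, worth 0.86 × 132.99 = 114.3714 now. The supplier offers 114.3714 and keeps 150 − 114.3714 = 35.6286.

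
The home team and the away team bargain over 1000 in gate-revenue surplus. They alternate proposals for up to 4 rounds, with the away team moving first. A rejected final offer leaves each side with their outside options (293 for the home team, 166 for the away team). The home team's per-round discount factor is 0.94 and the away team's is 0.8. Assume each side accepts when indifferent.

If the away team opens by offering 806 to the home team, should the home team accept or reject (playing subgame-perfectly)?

Round 4 (the home team proposes): the away team gets 166 if talks fail, so the home team offers 166 and keeps 834.
Round 3 (the away team proposes): the home team can get 834 next round, worth 0.94 × 834 = 783.96 now, so the away team offers 783.96, keeping 216.04.
Round 2 (the home team proposes): the away team can get 216.04 next round, worth 0.8 × 216.04 = 172.832 now; the home team offers that and keeps 827.168.
So by rejecting in round 1, the home team gets 827.168 next round, worth 0.94 × 827.168 = 777.53792 now.
Offer 806 ≥ 777.53792, so the home team accepts.

Accept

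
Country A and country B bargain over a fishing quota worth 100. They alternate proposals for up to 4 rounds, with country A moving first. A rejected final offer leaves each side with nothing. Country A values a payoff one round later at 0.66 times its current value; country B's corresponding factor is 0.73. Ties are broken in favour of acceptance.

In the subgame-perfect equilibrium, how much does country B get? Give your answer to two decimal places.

Solve by backward induction from round 4.
Round 4 (country B proposes): rejection yields 0 for country A; country B offers 0 and keeps 100.
Round 3 (country A proposes): country B can get 100 next round, worth 0.73 × 100 = 73 now. Country A offers 73 and keeps 100 − 73 = 27.
Round 2 (country B proposes): country A can get 27 next round, worth 0.66 × 27 = 17.82 now; country B offers that and keeps 82.18.
Round 1 (country A proposes): country B can get 82.18 next round, worth 0.73 × 82.18 = 59.9914 now; country A offers that and keeps 40.0086.

59.99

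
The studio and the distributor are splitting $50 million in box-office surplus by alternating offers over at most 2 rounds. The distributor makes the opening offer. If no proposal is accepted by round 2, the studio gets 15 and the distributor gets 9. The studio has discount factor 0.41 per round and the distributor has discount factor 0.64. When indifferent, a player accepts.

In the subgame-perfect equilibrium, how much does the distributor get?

Round 2 (the studio proposes): the distributor gets 9 if talks fail, so the studio offers 9 and keeps 41.
Round 1 (the distributor proposes): the studio can get 41 next round, worth 0.41 × 41 = 16.81 now; the distributor offers that and keeps 33.19.

33.19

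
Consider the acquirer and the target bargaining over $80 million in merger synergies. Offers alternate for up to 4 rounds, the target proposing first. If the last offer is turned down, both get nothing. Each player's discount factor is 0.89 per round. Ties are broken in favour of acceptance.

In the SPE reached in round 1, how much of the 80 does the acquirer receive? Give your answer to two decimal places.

Round 4 (the acquirer proposes): the target will accept anything ≥ 0, so the acquirer offers 0 and keeps 80.
Round 3 (the target proposes): the acquirer can get 80 next round, worth 0.89 × 80 = 71.2 now. The target offers 71.2 and keeps 80 − 71.2 = 8.8.
Round 2 (the acquirer proposes): the target can get 8.8 next round, worth 0.89 × 8.8 = 7.832 now, so the acquirer offers 7.832, keeping 72.168.
Round 1 (the target proposes): the acquirer can get 72.168 next round, worth 0.89 × 72.168 = 64.22952 now. The target offers 64.22952 and keeps 80 − 64.22952 = 15.77048.

64.23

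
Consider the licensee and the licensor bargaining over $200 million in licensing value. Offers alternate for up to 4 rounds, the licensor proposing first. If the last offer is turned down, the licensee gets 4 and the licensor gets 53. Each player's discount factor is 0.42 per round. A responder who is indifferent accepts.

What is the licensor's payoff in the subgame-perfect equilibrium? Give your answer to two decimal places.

140.39

Solve by backward induction from round 4.
Round 4 (the licensee proposes): the licensor gets 53 if talks fail, so the licensee offers 53 and keeps 147.
Round 3 (the licensor proposes): the licensee can get 147 next round, worth 0.42 × 147 = 61.74 now, so the licensor offers 61.74, keeping 138.26.
Round 2 (the licensee proposes): the licensor can get 138.26 next round, worth 0.42 × 138.26 = 58.0692 now. The licensee offers 58.0692 and keeps 200 − 58.0692 = 141.9308.
Round 1 (the licensor proposes): the licensee can get 141.9308 next round, worth 0.42 × 141.9308 = 59.610936 now, so the licensor offers 59.610936, keeping 140.389064.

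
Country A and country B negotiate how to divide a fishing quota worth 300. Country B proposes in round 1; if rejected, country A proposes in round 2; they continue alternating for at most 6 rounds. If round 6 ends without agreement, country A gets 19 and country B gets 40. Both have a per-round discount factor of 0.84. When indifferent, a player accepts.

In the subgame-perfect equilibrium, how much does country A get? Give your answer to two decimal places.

177.50

Round 6 (country A proposes): country B gets 40 if talks fail, so country A offers 40 and keeps 260.
Round 5 (country B proposes): country A can get 260 next round, worth 0.84 × 260 = 218.4 now; country B offers that and keeps 81.6.
Round 4 (country A proposes): country B can get 81.6 next round, worth 0.84 × 81.6 = 68.544 now; country A offers that and keeps 231.456.
Round 3 (country B proposes): country A can get 231.456 next round, worth 0.84 × 231.456 = 194.42304 now; country B offers that and keeps 105.57696.
Round 2 (country A proposes): country B can get 105.57696 next round, worth 0.84 × 105.57696 = 88.6846464 now; country A offers that and keeps 211.3153536.
Round 1 (country B proposes): country A can get 211.3153536 next round, worth 0.84 × 211.3153536 = 177.504897024 now. Country B offers 177.504897024 and keeps 300 − 177.504897024 = 122.495102976.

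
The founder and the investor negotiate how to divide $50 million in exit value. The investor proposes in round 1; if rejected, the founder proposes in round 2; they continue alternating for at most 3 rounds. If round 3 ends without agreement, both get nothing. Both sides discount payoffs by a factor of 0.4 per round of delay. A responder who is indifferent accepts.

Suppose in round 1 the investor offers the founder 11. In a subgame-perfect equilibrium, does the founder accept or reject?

Reject

Round 3 (the investor proposes): the founder will accept anything ≥ 0, so the investor offers 0 and keeps 50.
Round 2 (the founder proposes): the investor can get 50 next round, worth 0.4 × 50 = 20 now; the founder offers that and keeps 30.
So by rejecting in round 1, the founder gets 30 next round, worth 0.4 × 30 = 12 now.
Offer 11 < 12, so the founder rejects.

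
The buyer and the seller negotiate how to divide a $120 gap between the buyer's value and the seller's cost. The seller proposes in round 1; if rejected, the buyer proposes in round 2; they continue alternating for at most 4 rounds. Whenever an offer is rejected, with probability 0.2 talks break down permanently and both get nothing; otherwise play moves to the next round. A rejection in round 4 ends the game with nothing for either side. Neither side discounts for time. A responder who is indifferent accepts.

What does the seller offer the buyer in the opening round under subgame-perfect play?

Round 4 (the buyer proposes): the seller will accept anything ≥ 0, so the buyer offers 0 and keeps 120.
Round 3 (the seller proposes): rejecting gives the buyer an expected 0.8 × 120 = 96; the seller offers that and keeps 24.
Round 2 (the buyer proposes): rejecting gives the seller an expected 0.8 × 24 = 19.2; the buyer offers that and keeps 100.8.
Round 1 (the seller proposes): rejecting gives the buyer an expected 0.8 × 100.8 = 80.64. The seller offers 80.64 and keeps 120 − 80.64 = 39.36.

80.64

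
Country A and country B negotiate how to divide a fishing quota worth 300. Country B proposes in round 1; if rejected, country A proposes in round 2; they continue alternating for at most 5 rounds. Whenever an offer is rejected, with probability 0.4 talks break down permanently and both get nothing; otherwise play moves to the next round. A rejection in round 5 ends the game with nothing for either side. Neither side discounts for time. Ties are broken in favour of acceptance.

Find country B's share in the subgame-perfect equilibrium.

Round 5 (country B proposes): rejection yields 0 for country A; country B offers 0 and keeps 300.
Round 4 (country A proposes): rejecting gives country B an expected 0.6 × 300 = 180; country A offers that and keeps 120.
Round 3 (country B proposes): rejecting gives country A an expected 0.6 × 120 = 72, so country B offers 72, keeping 228.
Round 2 (country A proposes): rejecting gives country B an expected 0.6 × 228 = 136.8. Country A offers 136.8 and keeps 300 − 136.8 = 163.2.
Round 1 (country B proposes): rejecting gives country A an expected 0.6 × 163.2 = 97.92. Country B offers 97.92 and keeps 300 − 97.92 = 202.08.

202.08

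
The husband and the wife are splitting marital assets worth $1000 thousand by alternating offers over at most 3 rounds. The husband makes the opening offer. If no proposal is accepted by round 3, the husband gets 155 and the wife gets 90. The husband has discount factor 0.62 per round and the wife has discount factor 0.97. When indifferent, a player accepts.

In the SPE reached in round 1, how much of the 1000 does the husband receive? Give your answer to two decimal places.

Round 3 (the husband proposes): the wife gets 90 if talks fail, so the husband offers 90 and keeps 910.
Round 2 (the wife proposes): the husband can get 910 next round, worth 0.62 × 910 = 564.2 now; the wife offers that and keeps 435.8.
Round 1 (the husband proposes): the wife can get 435.8 next round, worth 0.97 × 435.8 = 422.726 now. The husband offers 422.726 and keeps 1000 − 422.726 = 577.274.

577.27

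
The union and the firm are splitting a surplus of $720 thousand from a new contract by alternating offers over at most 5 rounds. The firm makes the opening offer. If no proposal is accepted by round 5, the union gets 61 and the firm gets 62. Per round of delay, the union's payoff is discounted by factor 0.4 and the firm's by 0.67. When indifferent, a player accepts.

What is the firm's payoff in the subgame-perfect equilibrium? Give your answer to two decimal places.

Round 5 (the firm proposes): the union gets 61 if talks fail, so the firm offers 61 and keeps 659.
Round 4 (the union proposes): the firm can get 659 next round, worth 0.67 × 659 = 441.53 now, so the union offers 441.53, keeping 278.47.
Round 3 (the firm proposes): the union can get 278.47 next round, worth 0.4 × 278.47 = 111.388 now, so the firm offers 111.388, keeping 608.612.
Round 2 (the union proposes): the firm can get 608.612 next round, worth 0.67 × 608.612 = 407.77004 now; the union offers that and keeps 312.22996.
Round 1 (the firm proposes): the union can get 312.22996 next round, worth 0.4 × 312.22996 = 124.891984 now; the firm offers that and keeps 595.108016.

595.11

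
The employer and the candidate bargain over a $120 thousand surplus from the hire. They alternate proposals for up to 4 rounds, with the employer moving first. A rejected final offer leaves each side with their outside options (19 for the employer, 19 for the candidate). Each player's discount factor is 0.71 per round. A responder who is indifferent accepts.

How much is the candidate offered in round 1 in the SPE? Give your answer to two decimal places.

Round 4 (the candidate proposes): the employer gets 19 if talks fail, so the candidate offers 19 and keeps 101.
Round 3 (the employer proposes): the candidate can get 101 next round, worth 0.71 × 101 = 71.71 now, so the employer offers 71.71, keeping 48.29.
Round 2 (the candidate proposes): the employer can get 48.29 next round, worth 0.71 × 48.29 = 34.2859 now, so the candidate offers 34.2859, keeping 85.7141.
Round 1 (the employer proposes): the candidate can get 85.7141 next round, worth 0.71 × 85.7141 = 60.857011 now; the employer offers that and keeps 59.142989.

60.86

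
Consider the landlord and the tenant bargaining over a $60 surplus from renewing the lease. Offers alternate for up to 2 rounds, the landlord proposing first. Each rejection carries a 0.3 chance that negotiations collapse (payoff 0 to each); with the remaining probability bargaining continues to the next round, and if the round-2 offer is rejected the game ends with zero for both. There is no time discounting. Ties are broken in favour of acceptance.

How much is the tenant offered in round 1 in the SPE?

42

By backward induction:
Round 2 (the tenant proposes): rejection yields 0 for the landlord; the tenant offers 0 and keeps 60.
Round 1 (the landlord proposes): rejecting gives the tenant an expected 0.7 × 60 = 42. The landlord offers 42 and keeps 60 − 42 = 18.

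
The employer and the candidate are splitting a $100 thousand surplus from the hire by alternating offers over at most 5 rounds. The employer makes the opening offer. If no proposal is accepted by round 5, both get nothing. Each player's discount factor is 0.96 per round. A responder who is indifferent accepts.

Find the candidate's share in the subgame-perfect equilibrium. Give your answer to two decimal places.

7.38

Round 5 (the employer proposes): rejection yields 0 for the candidate; the employer offers 0 and keeps 100.
Round 4 (the candidate proposes): the employer can get 100 next round, worth 0.96 × 100 = 96 now. The candidate offers 96 and keeps 100 − 96 = 4.
Round 3 (the employer proposes): the candidate can get 4 next round, worth 0.96 × 4 = 3.84 now; the employer offers that and keeps 96.16.
Round 2 (the candidate proposes): the employer can get 96.16 next round, worth 0.96 × 96.16 = 92.3136 now; the candidate offers that and keeps 7.6864.
Round 1 (the employer proposes): the candidate can get 7.6864 next round, worth 0.96 × 7.6864 = 7.378944 now. The employer offers 7.378944 and keeps 100 − 7.378944 = 92.621056.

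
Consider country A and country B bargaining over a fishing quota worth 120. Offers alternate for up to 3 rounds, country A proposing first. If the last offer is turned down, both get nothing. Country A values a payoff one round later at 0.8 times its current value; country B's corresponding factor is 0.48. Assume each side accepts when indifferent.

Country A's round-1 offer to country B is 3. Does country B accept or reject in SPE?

Work out country B's continuation value if the offer is rejected.
Round 3 (country A proposes): rejection yields 0 for country B; country A offers 0 and keeps 120.
Round 2 (country B proposes): country A can get 120 next round, worth 0.8 × 120 = 96 now. Country B offers 96 and keeps 120 − 96 = 24.
So by rejecting in round 1, country B gets 24 next round, worth 0.48 × 24 = 11.52 now.
Offer 3 < 11.52, so country B rejects.

Reject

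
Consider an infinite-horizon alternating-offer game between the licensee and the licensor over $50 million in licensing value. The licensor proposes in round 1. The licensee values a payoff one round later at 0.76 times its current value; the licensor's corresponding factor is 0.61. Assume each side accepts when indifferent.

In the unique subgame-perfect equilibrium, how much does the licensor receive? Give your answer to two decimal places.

In a stationary SPE each proposer offers the other exactly their discounted continuation value.
If the licensor keeps x when proposing and the licensee keeps y when proposing, then x = 50 − 0.76y and y = 50 − 0.61x.
Solving: x = 50(1 − 0.76) / (1 − 0.61·0.76) = 12 / 0.5364 ≈ 22.3714.
The licensee gets 50 − 22.3714 ≈ 27.6286.

22.37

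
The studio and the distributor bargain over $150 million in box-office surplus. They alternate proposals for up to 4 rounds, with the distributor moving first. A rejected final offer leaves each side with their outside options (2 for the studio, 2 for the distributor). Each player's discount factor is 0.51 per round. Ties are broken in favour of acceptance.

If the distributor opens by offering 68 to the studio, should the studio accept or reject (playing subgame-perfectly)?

Work out the studio's continuation value if the offer is rejected.
Round 4 (the studio proposes): the distributor gets 2 if talks fail, so the studio offers 2 and keeps 148.
Round 3 (the distributor proposes): the studio can get 148 next round, worth 0.51 × 148 = 75.48 now. The distributor offers 75.48 and keeps 150 − 75.48 = 74.52.
Round 2 (the studio proposes): the distributor can get 74.52 next round, worth 0.51 × 74.52 = 38.0052 now. The studio offers 38.0052 and keeps 150 − 38.0052 = 111.9948.
So by rejecting in round 1, the studio gets 111.9948 next round, worth 0.51 × 111.9948 = 57.117348 now.
Offer 68 ≥ 57.117348, so the studio accepts.

Accept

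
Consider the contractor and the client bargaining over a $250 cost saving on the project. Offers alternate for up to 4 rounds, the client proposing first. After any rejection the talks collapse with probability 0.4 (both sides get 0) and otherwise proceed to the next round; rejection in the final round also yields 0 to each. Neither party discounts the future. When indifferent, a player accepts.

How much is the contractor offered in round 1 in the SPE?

114

Round 4 (the contractor proposes): rejection yields 0 for the client; the contractor offers 0 and keeps 250.
Round 3 (the client proposes): rejecting gives the contractor an expected 0.6 × 250 = 150. The client offers 150 and keeps 250 − 150 = 100.
Round 2 (the contractor proposes): rejecting gives the client an expected 0.6 × 100 = 60, so the contractor offers 60, keeping 190.
Round 1 (the client proposes): rejecting gives the contractor an expected 0.6 × 190 = 114, so the client offers 114, keeping 136.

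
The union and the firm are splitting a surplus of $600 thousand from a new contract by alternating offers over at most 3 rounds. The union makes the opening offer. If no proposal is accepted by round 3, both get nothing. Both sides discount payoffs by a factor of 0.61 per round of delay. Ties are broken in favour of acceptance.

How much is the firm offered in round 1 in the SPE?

Solve by backward induction from round 3.
Round 3 (the union proposes): the firm will accept anything ≥ 0, so the union offers 0 and keeps 600.
Round 2 (the firm proposes): the union can get 600 next round, worth 0.61 × 600 = 366 now, so the firm offers 366, keeping 234.
Round 1 (the union proposes): the firm can get 234 next round, worth 0.61 × 234 = 142.74 now; the union offers that and keeps 457.26.

142.74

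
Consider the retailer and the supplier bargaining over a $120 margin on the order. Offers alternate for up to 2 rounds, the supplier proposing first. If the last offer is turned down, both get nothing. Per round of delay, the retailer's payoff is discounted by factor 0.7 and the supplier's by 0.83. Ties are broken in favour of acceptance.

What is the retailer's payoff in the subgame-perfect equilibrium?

84

Round 2 (the retailer proposes): rejection yields 0 for the supplier; the retailer offers 0 and keeps 120.
Round 1 (the supplier proposes): the retailer can get 120 next round, worth 0.7 × 120 = 84 now. The supplier offers 84 and keeps 120 − 84 = 36.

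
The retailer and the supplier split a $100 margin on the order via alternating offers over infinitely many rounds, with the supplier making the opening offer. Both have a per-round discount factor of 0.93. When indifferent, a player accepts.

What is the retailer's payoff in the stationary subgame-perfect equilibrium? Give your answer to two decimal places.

48.19

Let x be the supplier's share when the supplier proposes and y be the retailer's share when the retailer proposes.
The retailer accepts iff offered ≥ 0.93·y, so x = 100 − 0.93y. Symmetrically y = 100 − 0.93x.
Substituting: x = 100 − 0.93(100 − 0.93x), giving x(1 − 0.93·0.93) = 100(1 − 0.93).
So x = 100 × 0.07 / 0.1351 ≈ 51.8135, and the retailer receives 100 − x ≈ 48.1865.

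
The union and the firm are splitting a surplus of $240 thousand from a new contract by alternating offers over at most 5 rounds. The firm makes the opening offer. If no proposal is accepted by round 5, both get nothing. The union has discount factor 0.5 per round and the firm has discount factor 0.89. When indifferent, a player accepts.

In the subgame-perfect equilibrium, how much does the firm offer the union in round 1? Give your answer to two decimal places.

Work backward from the last round.
Round 5 (the firm proposes): the union will accept anything ≥ 0, so the firm offers 0 and keeps 240.
Round 4 (the union proposes): the firm can get 240 next round, worth 0.89 × 240 = 213.6 now. The union offers 213.6 and keeps 240 − 213.6 = 26.4.
Round 3 (the firm proposes): the union can get 26.4 next round, worth 0.5 × 26.4 = 13.2 now; the firm offers that and keeps 226.8.
Round 2 (the union proposes): the firm can get 226.8 next round, worth 0.89 × 226.8 = 201.852 now. The union offers 201.852 and keeps 240 − 201.852 = 38.148.
Round 1 (the firm proposes): the union can get 38.148 next round, worth 0.5 × 38.148 = 19.074 now, so the firm offers 19.074, keeping 220.926.

19.07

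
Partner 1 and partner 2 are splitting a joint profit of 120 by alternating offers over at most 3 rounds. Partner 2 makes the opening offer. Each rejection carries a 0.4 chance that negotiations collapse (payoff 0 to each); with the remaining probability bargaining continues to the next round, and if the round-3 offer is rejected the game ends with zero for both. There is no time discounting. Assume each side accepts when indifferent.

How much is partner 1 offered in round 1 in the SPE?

28.8

Round 3 (partner 2 proposes): partner 1 will accept anything ≥ 0, so partner 2 offers 0 and keeps 120.
Round 2 (partner 1 proposes): rejecting gives partner 2 an expected 0.6 × 120 = 72. Partner 1 offers 72 and keeps 120 − 72 = 48.
Round 1 (partner 2 proposes): rejecting gives partner 1 an expected 0.6 × 48 = 28.8. Partner 2 offers 28.8 and keeps 120 − 28.8 = 91.2.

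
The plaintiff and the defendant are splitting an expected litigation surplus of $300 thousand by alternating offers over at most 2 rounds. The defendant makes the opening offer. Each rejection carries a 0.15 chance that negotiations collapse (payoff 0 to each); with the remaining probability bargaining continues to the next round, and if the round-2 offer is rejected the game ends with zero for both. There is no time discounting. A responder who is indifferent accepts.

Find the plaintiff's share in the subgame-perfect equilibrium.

Round 2 (the plaintiff proposes): rejection yields 0 for the defendant; the plaintiff offers 0 and keeps 300.
Round 1 (the defendant proposes): rejecting gives the plaintiff an expected 0.85 × 300 = 255. The defendant offers 255 and keeps 300 − 255 = 45.

255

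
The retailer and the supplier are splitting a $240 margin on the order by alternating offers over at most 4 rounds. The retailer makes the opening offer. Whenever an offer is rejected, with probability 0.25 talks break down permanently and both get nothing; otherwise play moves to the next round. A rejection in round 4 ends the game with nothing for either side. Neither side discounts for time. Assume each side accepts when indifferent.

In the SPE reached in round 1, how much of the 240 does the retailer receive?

93.75

Round 4 (the supplier proposes): rejection yields 0 for the retailer; the supplier offers 0 and keeps 240.
Round 3 (the retailer proposes): rejecting gives the supplier an expected 0.75 × 240 = 180. The retailer offers 180 and keeps 240 − 180 = 60.
Round 2 (the supplier proposes): rejecting gives the retailer an expected 0.75 × 60 = 45. The supplier offers 45 and keeps 240 − 45 = 195.
Round 1 (the retailer proposes): rejecting gives the supplier an expected 0.75 × 195 = 146.25; the retailer offers that and keeps 93.75.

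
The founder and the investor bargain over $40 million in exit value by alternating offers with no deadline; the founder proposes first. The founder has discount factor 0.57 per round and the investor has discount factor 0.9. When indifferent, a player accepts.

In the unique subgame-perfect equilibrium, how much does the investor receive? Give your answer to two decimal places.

31.79

When the founder proposes, the investor accepts any offer worth at least 0.9 times what the investor would get by proposing next round; and vice versa.
This gives x = 40 − 0.9y and y = 40 − 0.57x, where x and y are each side's share when it proposes.
Hence (1 − 0.9·0.57)x = 40(1 − 0.9), i.e. 0.487·x = 4.
x ≈ 8.2136; the investor's share is 40 − x ≈ 31.7864.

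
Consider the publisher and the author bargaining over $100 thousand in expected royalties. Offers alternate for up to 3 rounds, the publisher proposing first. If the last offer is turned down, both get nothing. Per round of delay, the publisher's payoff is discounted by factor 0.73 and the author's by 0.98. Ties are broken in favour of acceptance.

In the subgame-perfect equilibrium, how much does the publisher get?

Solve by backward induction from round 3.
Round 3 (the publisher proposes): the author will accept anything ≥ 0, so the publisher offers 0 and keeps 100.
Round 2 (the author proposes): the publisher can get 100 next round, worth 0.73 × 100 = 73 now, so the author offers 73, keeping 27.
Round 1 (the publisher proposes): the author can get 27 next round, worth 0.98 × 27 = 26.46 now. The publisher offers 26.46 and keeps 100 − 26.46 = 73.54.

73.54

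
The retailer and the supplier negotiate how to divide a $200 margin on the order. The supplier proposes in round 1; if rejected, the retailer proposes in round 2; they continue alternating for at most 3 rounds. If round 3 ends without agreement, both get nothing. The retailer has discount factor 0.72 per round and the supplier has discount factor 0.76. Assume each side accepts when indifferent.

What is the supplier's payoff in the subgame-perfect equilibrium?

165.44

Work backward from the last round.
Round 3 (the supplier proposes): rejection yields 0 for the retailer; the supplier offers 0 and keeps 200.
Round 2 (the retailer proposes): the supplier can get 200 next round, worth 0.76 × 200 = 152 now, so the retailer offers 152, keeping 48.
Round 1 (the supplier proposes): the retailer can get 48 next round, worth 0.72 × 48 = 34.56 now; the supplier offers that and keeps 165.44.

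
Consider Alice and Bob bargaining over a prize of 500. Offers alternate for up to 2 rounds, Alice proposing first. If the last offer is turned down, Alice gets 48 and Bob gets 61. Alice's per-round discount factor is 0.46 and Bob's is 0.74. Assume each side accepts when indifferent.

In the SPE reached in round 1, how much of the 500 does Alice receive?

By backward induction:
Round 2 (Bob proposes): Alice gets 48 if talks fail, so Bob offers 48 and keeps 452.
Round 1 (Alice proposes): Bob can get 452 next round, worth 0.74 × 452 = 334.48 now, so Alice offers 334.48, keeping 165.52.

165.52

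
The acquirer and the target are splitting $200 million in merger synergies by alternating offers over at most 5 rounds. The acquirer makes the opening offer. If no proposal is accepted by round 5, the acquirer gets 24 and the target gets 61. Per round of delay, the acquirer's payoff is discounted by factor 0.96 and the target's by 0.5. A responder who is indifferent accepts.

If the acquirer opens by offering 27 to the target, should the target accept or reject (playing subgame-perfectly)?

Round 5 (the acquirer proposes): the target gets 61 if talks fail, so the acquirer offers 61 and keeps 139.
Round 4 (the target proposes): the acquirer can get 139 next round, worth 0.96 × 139 = 133.44 now; the target offers that and keeps 66.56.
Round 3 (the acquirer proposes): the target can get 66.56 next round, worth 0.5 × 66.56 = 33.28 now; the acquirer offers that and keeps 166.72.
Round 2 (the target proposes): the acquirer can get 166.72 next round, worth 0.96 × 166.72 = 160.0512 now; the target offers that and keeps 39.9488.
So by rejecting in round 1, the target gets 39.9488 next round, worth 0.5 × 39.9488 = 19.9744 now.
Offer 27 ≥ 19.9744, so the target accepts.

Accept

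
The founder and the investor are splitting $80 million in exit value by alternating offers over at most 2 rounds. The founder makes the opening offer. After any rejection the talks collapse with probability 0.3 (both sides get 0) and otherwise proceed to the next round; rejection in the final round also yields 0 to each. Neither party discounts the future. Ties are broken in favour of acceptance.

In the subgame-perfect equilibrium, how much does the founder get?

24

By backward induction:
Round 2 (the investor proposes): rejection yields 0 for the founder; the investor offers 0 and keeps 80.
Round 1 (the founder proposes): rejecting gives the investor an expected 0.7 × 80 = 56, so the founder offers 56, keeping 24.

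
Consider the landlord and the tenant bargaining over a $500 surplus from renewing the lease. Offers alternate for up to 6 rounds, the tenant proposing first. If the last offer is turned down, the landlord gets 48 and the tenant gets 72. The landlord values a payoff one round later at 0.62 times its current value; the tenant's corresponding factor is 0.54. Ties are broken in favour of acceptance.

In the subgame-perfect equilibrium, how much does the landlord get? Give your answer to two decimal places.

220.09

Round 6 (the landlord proposes): the tenant gets 72 if talks fail, so the landlord offers 72 and keeps 428.
Round 5 (the tenant proposes): the landlord can get 428 next round, worth 0.62 × 428 = 265.36 now, so the tenant offers 265.36, keeping 234.64.
Round 4 (the landlord proposes): the tenant can get 234.64 next round, worth 0.54 × 234.64 = 126.7056 now. The landlord offers 126.7056 and keeps 500 − 126.7056 = 373.2944.
Round 3 (the tenant proposes): the landlord can get 373.2944 next round, worth 0.62 × 373.2944 = 231.442528 now, so the tenant offers 231.442528, keeping 268.557472.
Round 2 (the landlord proposes): the tenant can get 268.557472 next round, worth 0.54 × 268.557472 = 145.02103488 now; the landlord offers that and keeps 354.97896512.
Round 1 (the tenant proposes): the landlord can get 354.97896512 next round, worth 0.62 × 354.97896512 = 220.0869583744 now. The tenant offers 220.0869583744 and keeps 500 − 220.0869583744 = 279.9130416256.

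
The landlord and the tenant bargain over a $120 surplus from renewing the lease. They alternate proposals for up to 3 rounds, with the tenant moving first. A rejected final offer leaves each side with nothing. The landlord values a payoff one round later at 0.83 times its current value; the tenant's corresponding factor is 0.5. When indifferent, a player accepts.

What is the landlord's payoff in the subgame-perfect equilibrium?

49.8

Round 3 (the tenant proposes): the landlord will accept anything ≥ 0, so the tenant offers 0 and keeps 120.
Round 2 (the landlord proposes): the tenant can get 120 next round, worth 0.5 × 120 = 60 now. The landlord offers 60 and keeps 120 − 60 = 60.
Round 1 (the tenant proposes): the landlord can get 60 next round, worth 0.83 × 60 = 49.8 now; the tenant offers that and keeps 70.2.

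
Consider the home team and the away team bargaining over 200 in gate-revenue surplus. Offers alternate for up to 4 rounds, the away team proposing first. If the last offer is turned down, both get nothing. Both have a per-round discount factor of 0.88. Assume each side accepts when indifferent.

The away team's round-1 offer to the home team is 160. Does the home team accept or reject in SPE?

Accept

Round 4 (the home team proposes): rejection yields 0 for the away team; the home team offers 0 and keeps 200.
Round 3 (the away team proposes): the home team can get 200 next round, worth 0.88 × 200 = 176 now, so the away team offers 176, keeping 24.
Round 2 (the home team proposes): the away team can get 24 next round, worth 0.88 × 24 = 21.12 now; the home team offers that and keeps 178.88.
So by rejecting in round 1, the home team gets 178.88 next round, worth 0.88 × 178.88 = 157.4144 now.
Offer 160 ≥ 157.4144, so the home team accepts.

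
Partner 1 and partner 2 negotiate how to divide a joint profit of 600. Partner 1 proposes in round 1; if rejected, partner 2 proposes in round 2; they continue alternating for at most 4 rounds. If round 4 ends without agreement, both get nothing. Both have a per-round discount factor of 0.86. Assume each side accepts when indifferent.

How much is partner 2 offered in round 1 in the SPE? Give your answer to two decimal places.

453.87

Round 4 (partner 2 proposes): partner 1 will accept anything ≥ 0, so partner 2 offers 0 and keeps 600.
Round 3 (partner 1 proposes): partner 2 can get 600 next round, worth 0.86 × 600 = 516 now; partner 1 offers that and keeps 84.
Round 2 (partner 2 proposes): partner 1 can get 84 next round, worth 0.86 × 84 = 72.24 now; partner 2 offers that and keeps 527.76.
Round 1 (partner 1 proposes): partner 2 can get 527.76 next round, worth 0.86 × 527.76 = 453.8736 now. Partner 1 offers 453.8736 and keeps 600 − 453.8736 = 146.1264.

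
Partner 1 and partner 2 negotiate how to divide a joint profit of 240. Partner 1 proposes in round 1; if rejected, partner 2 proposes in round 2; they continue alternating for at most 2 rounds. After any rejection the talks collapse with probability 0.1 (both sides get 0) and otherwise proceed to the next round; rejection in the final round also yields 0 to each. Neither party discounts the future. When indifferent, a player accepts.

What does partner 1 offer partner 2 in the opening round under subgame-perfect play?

Round 2 (partner 2 proposes): partner 1 will accept anything ≥ 0, so partner 2 offers 0 and keeps 240.
Round 1 (partner 1 proposes): rejecting gives partner 2 an expected 0.9 × 240 = 216, so partner 1 offers 216, keeping 24.

216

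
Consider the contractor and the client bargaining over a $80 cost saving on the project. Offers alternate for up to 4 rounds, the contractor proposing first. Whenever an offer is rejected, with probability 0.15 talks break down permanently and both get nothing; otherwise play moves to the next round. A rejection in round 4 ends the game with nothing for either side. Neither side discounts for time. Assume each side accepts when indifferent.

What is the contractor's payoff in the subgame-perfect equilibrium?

20.67

Round 4 (the client proposes): the contractor will accept anything ≥ 0, so the client offers 0 and keeps 80.
Round 3 (the contractor proposes): rejecting gives the client an expected 0.85 × 80 = 68, so the contractor offers 68, keeping 12.
Round 2 (the client proposes): rejecting gives the contractor an expected 0.85 × 12 = 10.2. The client offers 10.2 and keeps 80 − 10.2 = 69.8.
Round 1 (the contractor proposes): rejecting gives the client an expected 0.85 × 69.8 = 59.33, so the contractor offers 59.33, keeping 20.67.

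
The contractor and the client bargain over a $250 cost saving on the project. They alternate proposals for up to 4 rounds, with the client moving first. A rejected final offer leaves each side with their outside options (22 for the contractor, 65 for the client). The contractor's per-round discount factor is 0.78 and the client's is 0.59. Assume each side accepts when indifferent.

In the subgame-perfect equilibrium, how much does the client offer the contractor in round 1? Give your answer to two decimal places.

146.36

Round 4 (the contractor proposes): the client gets 65 if talks fail, so the contractor offers 65 and keeps 185.
Round 3 (the client proposes): the contractor can get 185 next round, worth 0.78 × 185 = 144.3 now. The client offers 144.3 and keeps 250 − 144.3 = 105.7.
Round 2 (the contractor proposes): the client can get 105.7 next round, worth 0.59 × 105.7 = 62.363 now; the contractor offers that and keeps 187.637.
Round 1 (the client proposes): the contractor can get 187.637 next round, worth 0.78 × 187.637 = 146.35686 now; the client offers that and keeps 103.64314.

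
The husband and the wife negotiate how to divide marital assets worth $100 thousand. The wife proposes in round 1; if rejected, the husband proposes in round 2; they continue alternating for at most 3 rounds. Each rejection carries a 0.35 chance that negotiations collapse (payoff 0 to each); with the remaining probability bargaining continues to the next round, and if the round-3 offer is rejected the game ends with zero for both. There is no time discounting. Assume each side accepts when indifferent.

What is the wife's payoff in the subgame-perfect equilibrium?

77.25

Round 3 (the wife proposes): rejection yields 0 for the husband; the wife offers 0 and keeps 100.
Round 2 (the husband proposes): rejecting gives the wife an expected 0.65 × 100 = 65; the husband offers that and keeps 35.
Round 1 (the wife proposes): rejecting gives the husband an expected 0.65 × 35 = 22.75. The wife offers 22.75 and keeps 100 − 22.75 = 77.25.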